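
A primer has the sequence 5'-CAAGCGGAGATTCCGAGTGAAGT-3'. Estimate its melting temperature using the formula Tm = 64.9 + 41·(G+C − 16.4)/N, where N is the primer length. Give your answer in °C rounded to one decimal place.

Base counts: A=7, T=4, G=8, C=4; G+C = 12, N = 23.
Tm = 64.9 + 41·(12 − 16.4)/23 = 64.9 + -180.40/23 = 57.1°C.

57.1°C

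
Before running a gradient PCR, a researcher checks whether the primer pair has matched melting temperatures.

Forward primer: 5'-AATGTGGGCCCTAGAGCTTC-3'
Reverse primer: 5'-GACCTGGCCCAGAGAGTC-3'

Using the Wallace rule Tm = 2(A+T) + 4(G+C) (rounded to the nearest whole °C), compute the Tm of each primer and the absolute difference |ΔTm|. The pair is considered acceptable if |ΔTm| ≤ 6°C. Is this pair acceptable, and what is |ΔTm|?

Forward: A=4 T=5 G=6 C=5 → Tm = 2·9 + 4·11 = 62°C.
Reverse: A=4 T=2 G=6 C=6 → Tm = 2·6 + 4·12 = 60°C.
|ΔTm| = |62 − 60| = 2°C, ≤ 6°C.

|ΔTm| = 2°C; the pair is acceptable.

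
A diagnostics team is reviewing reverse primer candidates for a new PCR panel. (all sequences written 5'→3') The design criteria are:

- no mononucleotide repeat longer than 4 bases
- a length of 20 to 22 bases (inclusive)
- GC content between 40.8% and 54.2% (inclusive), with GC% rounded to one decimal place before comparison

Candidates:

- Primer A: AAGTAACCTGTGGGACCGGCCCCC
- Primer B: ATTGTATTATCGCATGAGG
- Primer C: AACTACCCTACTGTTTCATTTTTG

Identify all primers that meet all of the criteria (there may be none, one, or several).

None of the candidates satisfy all criteria.

Primer A (24 nt, A=5 T=3 G=7 C=9): longest run = 5, exceeds 4 ✗; length 24, outside 20–22 ✗; GC 16/24 = 66.7%, outside 40.8–54.2% ✗ — fails.
Primer B (19 nt, A=5 T=7 G=5 C=2): longest run = 2 ✓; length 19, outside 20–22 ✗; GC 7/19 = 36.8%, outside 40.8–54.2% ✗ — fails.
Primer C (24 nt, A=5 T=11 G=2 C=6): longest run = 5, exceeds 4 ✗; length 24, outside 20–22 ✗; GC 8/24 = 33.3%, outside 40.8–54.2% ✗ — fails.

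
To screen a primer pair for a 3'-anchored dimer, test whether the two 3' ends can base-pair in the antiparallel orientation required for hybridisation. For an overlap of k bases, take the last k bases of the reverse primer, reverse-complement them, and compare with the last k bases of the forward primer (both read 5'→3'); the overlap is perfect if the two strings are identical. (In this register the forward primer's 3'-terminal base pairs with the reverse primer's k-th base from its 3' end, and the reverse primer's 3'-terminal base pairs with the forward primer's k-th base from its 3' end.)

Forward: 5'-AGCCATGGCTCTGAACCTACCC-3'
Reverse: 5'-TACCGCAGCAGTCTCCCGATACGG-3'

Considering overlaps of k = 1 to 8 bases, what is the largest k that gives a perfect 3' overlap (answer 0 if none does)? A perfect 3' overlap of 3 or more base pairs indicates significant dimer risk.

Longest perfect overlap: 2 complementary base pairs; below the dimer-risk threshold (threshold 3).

Last 8 bases (5'→3') — forward …ACCTACCC, reverse …CGATACGG.
Reverse complement of the reverse primer's last 8 bases: CCGTATCG; its first k bases are the reverse complement of the reverse primer's last k bases, so a perfect k-base overlap needs the forward primer's last k bases to equal them.
Comparing (forward last k vs required): k=1: C vs C ✓; k=2: CC vs CC ✓; k=3: CCC vs CCG ✗; k=4: ACCC vs CCGT ✗; k=5: TACCC vs CCGTA ✗; k=6: CTACCC vs CCGTAT ✗; k=7: CCTACCC vs CCGTATC ✗; k=8: ACCTACCC vs CCGTATCG ✗.
Perfect overlaps at k = 1, 2; the largest is 2.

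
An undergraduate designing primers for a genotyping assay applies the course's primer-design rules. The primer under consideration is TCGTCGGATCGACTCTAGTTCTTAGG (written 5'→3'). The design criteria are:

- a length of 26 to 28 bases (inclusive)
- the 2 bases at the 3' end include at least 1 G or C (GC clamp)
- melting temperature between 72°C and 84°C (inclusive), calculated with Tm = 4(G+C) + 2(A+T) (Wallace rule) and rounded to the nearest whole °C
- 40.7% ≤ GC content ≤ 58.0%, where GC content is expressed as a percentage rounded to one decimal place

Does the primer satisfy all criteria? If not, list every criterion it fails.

Base counts: A=4, T=9, G=7, C=6 (length 26).
length: length 26 ✓
GC clamp: 3' end GG has 2 G/C ✓
Tm: Tm = 2·13 + 4·13 = 78°C ✓
GC content: GC 13/26 = 50.0% ✓

Meets all criteria.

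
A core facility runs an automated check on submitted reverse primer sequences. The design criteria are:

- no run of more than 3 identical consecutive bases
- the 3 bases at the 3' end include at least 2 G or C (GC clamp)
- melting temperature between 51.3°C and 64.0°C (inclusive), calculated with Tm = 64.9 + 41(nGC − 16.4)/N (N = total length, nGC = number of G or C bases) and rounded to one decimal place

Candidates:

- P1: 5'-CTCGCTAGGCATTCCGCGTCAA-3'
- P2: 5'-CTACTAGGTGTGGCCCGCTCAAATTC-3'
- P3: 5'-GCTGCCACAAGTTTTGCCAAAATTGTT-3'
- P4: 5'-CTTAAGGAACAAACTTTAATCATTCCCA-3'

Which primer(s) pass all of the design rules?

P4 only.

P1 (22 nt, A=4 T=5 G=5 C=8): longest run = 2 ✓; 3' end CAA has 1 G/C, need ≥2 ✗; Tm = 64.9 + 41·(13 − 16.4)/22 = 58.6°C ✓ — fails.
P2 (26 nt, A=5 T=7 G=6 C=8): longest run = 3 ✓; 3' end TTC has 1 G/C, need ≥2 ✗; Tm = 64.9 + 41·(14 − 16.4)/26 = 61.1°C ✓ — fails.
P3 (27 nt, A=7 T=9 G=5 C=6): longest run = 4, exceeds 3 ✗; 3' end GTT has 1 G/C, need ≥2 ✗; Tm = 64.9 + 41·(11 − 16.4)/27 = 56.7°C ✓ — fails.
P4 (28 nt, A=11 T=8 G=2 C=7): longest run = 3 ✓; 3' end CCA has 2 G/C ✓; Tm = 64.9 + 41·(9 − 16.4)/28 = 54.1°C ✓ — passes.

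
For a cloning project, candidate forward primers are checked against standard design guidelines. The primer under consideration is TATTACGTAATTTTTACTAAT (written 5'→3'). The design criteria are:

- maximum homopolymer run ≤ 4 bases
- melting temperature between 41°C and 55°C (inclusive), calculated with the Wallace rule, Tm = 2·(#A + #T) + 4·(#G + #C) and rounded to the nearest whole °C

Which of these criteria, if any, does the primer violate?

Base counts: A=7, T=11, G=1, C=2 (length 21).
homopolymer run: longest run = 5, exceeds 4 ✗
Tm: Tm = 2·18 + 4·3 = 48°C ✓

Fails: homopolymer run.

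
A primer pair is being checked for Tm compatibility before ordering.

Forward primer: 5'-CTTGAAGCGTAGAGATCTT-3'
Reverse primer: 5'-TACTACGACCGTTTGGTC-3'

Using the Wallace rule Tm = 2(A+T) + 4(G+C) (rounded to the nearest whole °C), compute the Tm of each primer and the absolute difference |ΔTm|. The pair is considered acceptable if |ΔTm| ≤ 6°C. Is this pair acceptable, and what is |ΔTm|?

Forward: A=5 T=6 G=5 C=3 → Tm = 2·11 + 4·8 = 54°C.
Reverse: A=3 T=6 G=4 C=5 → Tm = 2·9 + 4·9 = 54°C.
|ΔTm| = |54 − 54| = 0°C, ≤ 6°C.

|ΔTm| = 0°C; the pair is acceptable.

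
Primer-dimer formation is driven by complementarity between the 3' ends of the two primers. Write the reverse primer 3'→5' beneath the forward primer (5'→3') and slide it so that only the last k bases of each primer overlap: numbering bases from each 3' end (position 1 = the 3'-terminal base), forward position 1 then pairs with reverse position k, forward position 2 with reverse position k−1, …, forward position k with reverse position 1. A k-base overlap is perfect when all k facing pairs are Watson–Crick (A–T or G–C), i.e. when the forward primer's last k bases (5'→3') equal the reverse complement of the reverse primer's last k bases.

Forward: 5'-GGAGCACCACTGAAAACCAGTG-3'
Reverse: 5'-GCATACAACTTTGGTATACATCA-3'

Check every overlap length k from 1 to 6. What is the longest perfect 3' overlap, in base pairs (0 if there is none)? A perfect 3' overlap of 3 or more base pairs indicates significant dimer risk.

Last 6 bases (5'→3') — forward …CCAGTG, reverse …ACATCA.
Reverse complement of the reverse primer's last 6 bases: TGATGT; its first k bases are the reverse complement of the reverse primer's last k bases, so a perfect k-base overlap needs the forward primer's last k bases to equal them.
Comparing (forward last k vs required): k=1: G vs T ✗; k=2: TG vs TG ✓; k=3: GTG vs TGA ✗; k=4: AGTG vs TGAT ✗; k=5: CAGTG vs TGATG ✗; k=6: CCAGTG vs TGATGT ✗.
Only k = 2 is perfect, so the longest perfect 3' overlap is 2.

Longest perfect overlap: 2 complementary base pairs; below the dimer-risk threshold (threshold 3).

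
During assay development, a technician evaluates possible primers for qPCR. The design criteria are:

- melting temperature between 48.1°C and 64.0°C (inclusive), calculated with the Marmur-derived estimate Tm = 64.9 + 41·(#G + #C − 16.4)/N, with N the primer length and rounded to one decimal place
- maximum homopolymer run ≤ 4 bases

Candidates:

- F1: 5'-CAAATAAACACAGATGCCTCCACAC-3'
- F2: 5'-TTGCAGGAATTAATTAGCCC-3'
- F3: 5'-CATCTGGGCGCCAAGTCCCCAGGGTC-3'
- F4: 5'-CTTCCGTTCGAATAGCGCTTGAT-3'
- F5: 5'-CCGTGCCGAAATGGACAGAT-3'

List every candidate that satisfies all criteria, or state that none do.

F1, F4 and F5.

F1 (25 nt, A=11 T=3 G=2 C=9): Tm = 64.9 + 41·(11 − 16.4)/25 = 56.0°C ✓; longest run = 3 ✓ — passes.
F2 (20 nt, A=6 T=6 G=4 C=4): Tm = 64.9 + 41·(8 − 16.4)/20 = 47.7°C, outside 48.1–64.0°C ✗; longest run = 3 ✓ — fails.
F3 (26 nt, A=4 T=4 G=8 C=10): Tm = 64.9 + 41·(18 − 16.4)/26 = 67.4°C, outside 48.1–64.0°C ✗; longest run = 4 ✓ — fails.
F4 (23 nt, A=4 T=8 G=5 C=6): Tm = 64.9 + 41·(11 − 16.4)/23 = 55.3°C ✓; longest run = 2 ✓ — passes.
F5 (20 nt, A=6 T=3 G=6 C=5): Tm = 64.9 + 41·(11 − 16.4)/20 = 53.8°C ✓; longest run = 3 ✓ — passes.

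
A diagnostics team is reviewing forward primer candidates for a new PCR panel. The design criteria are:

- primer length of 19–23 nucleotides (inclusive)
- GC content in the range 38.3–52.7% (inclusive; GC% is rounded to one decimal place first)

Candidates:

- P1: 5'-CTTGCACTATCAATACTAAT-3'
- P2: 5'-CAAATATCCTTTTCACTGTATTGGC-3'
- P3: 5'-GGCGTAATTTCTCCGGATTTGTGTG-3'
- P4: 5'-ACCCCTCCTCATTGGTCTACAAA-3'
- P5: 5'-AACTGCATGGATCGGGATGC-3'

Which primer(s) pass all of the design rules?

P4 only.

P1 (20 nt, A=7 T=7 G=1 C=5): length 20 ✓; GC 6/20 = 30.0%, outside 38.3–52.7% ✗ — fails.
P2 (25 nt, A=6 T=10 G=3 C=6): length 25, outside 19–23 ✗; GC 9/25 = 36.0%, outside 38.3–52.7% ✗ — fails.
P3 (25 nt, A=3 T=10 G=8 C=4): length 25, outside 19–23 ✗; GC 12/25 = 48.0% ✓ — fails.
P4 (23 nt, A=6 T=6 G=2 C=9): length 23 ✓; GC 11/23 = 47.8% ✓ — passes.
P5 (20 nt, A=5 T=4 G=7 C=4): length 20 ✓; GC 11/20 = 55.0%, outside 38.3–52.7% ✗ — fails.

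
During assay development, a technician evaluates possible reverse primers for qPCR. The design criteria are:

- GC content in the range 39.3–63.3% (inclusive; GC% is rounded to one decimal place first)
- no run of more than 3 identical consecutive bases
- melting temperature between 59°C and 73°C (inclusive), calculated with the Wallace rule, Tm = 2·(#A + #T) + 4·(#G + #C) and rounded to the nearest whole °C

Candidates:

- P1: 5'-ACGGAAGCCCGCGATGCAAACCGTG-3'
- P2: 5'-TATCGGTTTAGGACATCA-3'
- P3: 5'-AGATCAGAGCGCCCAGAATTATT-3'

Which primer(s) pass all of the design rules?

P3 only.

P1 (25 nt, A=7 T=2 G=8 C=8): GC 16/25 = 64.0%, outside 39.3–63.3% ✗; longest run = 3 ✓; Tm = 2·9 + 4·16 = 82°C, outside 59–73°C ✗ — fails.
P2 (18 nt, A=5 T=6 G=4 C=3): GC 7/18 = 38.9%, outside 39.3–63.3% ✗; longest run = 3 ✓; Tm = 2·11 + 4·7 = 50°C, outside 59–73°C ✗ — fails.
P3 (23 nt, A=8 T=5 G=5 C=5): GC 10/23 = 43.5% ✓; longest run = 3 ✓; Tm = 2·13 + 4·10 = 66°C ✓ — passes.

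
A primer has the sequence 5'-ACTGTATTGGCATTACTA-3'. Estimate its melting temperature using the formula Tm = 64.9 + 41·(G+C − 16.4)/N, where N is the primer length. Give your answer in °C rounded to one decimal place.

41.2°C

Base counts: A=5, T=7, G=3, C=3; G+C = 6, N = 18.
Tm = 64.9 + 41·(6 − 16.4)/18 = 64.9 + -426.40/18 = 41.2°C.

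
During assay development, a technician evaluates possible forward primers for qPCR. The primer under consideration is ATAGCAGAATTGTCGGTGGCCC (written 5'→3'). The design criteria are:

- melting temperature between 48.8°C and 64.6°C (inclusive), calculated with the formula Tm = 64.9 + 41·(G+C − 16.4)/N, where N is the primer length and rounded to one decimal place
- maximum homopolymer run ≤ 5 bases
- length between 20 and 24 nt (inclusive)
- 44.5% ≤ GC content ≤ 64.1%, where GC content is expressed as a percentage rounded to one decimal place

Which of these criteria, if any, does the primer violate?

Base counts: A=5, T=5, G=7, C=5 (length 22).
Tm: Tm = 64.9 + 41·(12 − 16.4)/22 = 56.7°C ✓
homopolymer run: longest run = 3 ✓
length: length 22 ✓
GC content: GC 12/22 = 54.5% ✓

Meets all criteria.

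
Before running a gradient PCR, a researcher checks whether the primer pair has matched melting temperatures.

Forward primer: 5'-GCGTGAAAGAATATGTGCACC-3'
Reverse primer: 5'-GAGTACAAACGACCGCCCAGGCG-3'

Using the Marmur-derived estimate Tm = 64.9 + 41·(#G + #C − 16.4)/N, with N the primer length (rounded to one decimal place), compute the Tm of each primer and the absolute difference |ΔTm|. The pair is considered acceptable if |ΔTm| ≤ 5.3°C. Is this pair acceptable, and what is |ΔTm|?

|ΔTm| = 10.0°C; the pair is not acceptable.

Forward: G+C = 10, N = 21 → Tm = 64.9 + 41·(10 − 16.4)/21 = 52.4°C.
Reverse: G+C = 15, N = 23 → Tm = 64.9 + 41·(15 − 16.4)/23 = 62.4°C.
|ΔTm| = |52.4 − 62.4| = 10.0°C, > 5.3°C.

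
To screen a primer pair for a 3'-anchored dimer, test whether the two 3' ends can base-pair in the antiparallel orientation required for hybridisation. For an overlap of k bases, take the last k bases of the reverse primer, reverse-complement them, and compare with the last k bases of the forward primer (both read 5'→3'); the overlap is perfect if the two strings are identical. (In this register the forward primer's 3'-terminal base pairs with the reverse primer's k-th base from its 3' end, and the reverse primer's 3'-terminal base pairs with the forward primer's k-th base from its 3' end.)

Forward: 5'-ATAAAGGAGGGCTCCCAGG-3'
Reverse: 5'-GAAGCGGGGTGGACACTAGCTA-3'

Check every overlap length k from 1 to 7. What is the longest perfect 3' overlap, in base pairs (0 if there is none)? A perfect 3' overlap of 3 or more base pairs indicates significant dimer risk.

Last 7 bases (5'→3') — forward …TCCCAGG, reverse …CTAGCTA.
Reverse complement of the reverse primer's last 7 bases: TAGCTAG; its first k bases are the reverse complement of the reverse primer's last k bases, so a perfect k-base overlap needs the forward primer's last k bases to equal them.
Comparing (forward last k vs required): k=1: G vs T ✗; k=2: GG vs TA ✗; k=3: AGG vs TAG ✗; k=4: CAGG vs TAGC ✗; k=5: CCAGG vs TAGCT ✗; k=6: CCCAGG vs TAGCTA ✗; k=7: TCCCAGG vs TAGCTAG ✗.
No overlap length from 1 to 7 is perfect, so the longest perfect 3' overlap is 0.

Longest perfect overlap: 0 complementary base pairs; below the dimer-risk threshold (threshold 3).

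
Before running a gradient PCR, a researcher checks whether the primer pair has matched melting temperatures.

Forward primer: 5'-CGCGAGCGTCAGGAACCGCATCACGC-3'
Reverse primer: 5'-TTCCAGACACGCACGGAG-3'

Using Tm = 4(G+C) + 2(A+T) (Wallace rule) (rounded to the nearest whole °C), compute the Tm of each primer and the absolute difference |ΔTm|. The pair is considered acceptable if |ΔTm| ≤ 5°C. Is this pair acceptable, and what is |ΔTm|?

|ΔTm| = 30°C; the pair is not acceptable.

Forward: A=6 T=2 G=8 C=10 → Tm = 2·8 + 4·18 = 88°C.
Reverse: A=5 T=2 G=5 C=6 → Tm = 2·7 + 4·11 = 58°C.
|ΔTm| = |88 − 58| = 30°C, > 5°C.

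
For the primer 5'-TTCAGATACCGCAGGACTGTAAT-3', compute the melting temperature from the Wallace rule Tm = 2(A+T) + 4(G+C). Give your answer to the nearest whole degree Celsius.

Base counts: A=7, T=6, G=5, C=5 (length 23).
Tm = 2·(7+6) + 4·(5+5) = 2·13 + 4·10 = 26 + 40 = 66°C.

66°C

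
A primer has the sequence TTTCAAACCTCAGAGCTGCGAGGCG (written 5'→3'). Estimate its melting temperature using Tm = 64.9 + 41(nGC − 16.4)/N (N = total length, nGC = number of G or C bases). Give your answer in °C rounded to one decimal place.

61.0°C

Base counts: A=6, T=5, G=7, C=7; G+C = 14, N = 25.
Tm = 64.9 + 41·(14 − 16.4)/25 = 64.9 + -98.40/25 = 61.0°C.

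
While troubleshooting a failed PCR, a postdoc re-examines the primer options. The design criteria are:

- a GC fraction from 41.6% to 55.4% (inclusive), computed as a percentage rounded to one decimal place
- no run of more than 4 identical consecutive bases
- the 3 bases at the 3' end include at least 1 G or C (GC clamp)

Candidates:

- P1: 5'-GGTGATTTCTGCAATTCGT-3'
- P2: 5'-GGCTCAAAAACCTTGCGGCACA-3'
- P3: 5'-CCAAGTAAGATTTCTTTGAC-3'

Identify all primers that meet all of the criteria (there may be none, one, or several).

P1 (19 nt, A=3 T=8 G=5 C=3): GC 8/19 = 42.1% ✓; longest run = 3 ✓; 3' end CGT has 2 G/C ✓ — passes.
P2 (22 nt, A=7 T=3 G=5 C=7): GC 12/22 = 54.5% ✓; longest run = 5, exceeds 4 ✗; 3' end ACA has 1 G/C ✓ — fails.
P3 (20 nt, A=6 T=7 G=3 C=4): GC 7/20 = 35.0%, outside 41.6–55.4% ✗; longest run = 3 ✓; 3' end GAC has 2 G/C ✓ — fails.

P1 only.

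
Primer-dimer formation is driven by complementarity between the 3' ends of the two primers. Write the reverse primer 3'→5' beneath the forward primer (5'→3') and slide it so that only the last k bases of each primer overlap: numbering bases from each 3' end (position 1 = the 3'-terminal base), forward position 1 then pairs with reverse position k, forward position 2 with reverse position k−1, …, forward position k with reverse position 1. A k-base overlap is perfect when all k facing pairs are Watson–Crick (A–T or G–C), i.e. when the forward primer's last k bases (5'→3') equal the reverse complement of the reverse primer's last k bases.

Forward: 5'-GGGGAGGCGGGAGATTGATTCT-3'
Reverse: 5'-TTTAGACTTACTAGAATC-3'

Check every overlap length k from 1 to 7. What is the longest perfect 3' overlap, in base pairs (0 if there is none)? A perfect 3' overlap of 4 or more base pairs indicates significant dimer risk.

Last 7 bases (5'→3') — forward …TGATTCT, reverse …TAGAATC.
Reverse complement of the reverse primer's last 7 bases: GATTCTA; its first k bases are the reverse complement of the reverse primer's last k bases, so a perfect k-base overlap needs the forward primer's last k bases to equal them.
Comparing (forward last k vs required): k=1: T vs G ✗; k=2: CT vs GA ✗; k=3: TCT vs GAT ✗; k=4: TTCT vs GATT ✗; k=5: ATTCT vs GATTC ✗; k=6: GATTCT vs GATTCT ✓; k=7: TGATTCT vs GATTCTA ✗.
Only k = 6 is perfect, so the longest perfect 3' overlap is 6.

Longest perfect overlap: 6 complementary base pairs; significant dimer risk (threshold 4).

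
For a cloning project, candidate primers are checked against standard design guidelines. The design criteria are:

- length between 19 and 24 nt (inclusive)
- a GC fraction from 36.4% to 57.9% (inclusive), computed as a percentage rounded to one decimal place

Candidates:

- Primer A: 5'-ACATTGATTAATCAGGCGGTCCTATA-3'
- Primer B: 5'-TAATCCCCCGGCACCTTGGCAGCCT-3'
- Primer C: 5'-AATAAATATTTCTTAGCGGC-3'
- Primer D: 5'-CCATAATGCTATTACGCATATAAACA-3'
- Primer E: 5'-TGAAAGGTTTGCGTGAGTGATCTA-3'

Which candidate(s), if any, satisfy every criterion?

Primer E only.

Primer A (26 nt, A=8 T=8 G=5 C=5): length 26, outside 19–24 ✗; GC 10/26 = 38.5% ✓ — fails.
Primer B (25 nt, A=4 T=5 G=5 C=11): length 25, outside 19–24 ✗; GC 16/25 = 64.0%, outside 36.4–57.9% ✗ — fails.
Primer C (20 nt, A=7 T=7 G=3 C=3): length 20 ✓; GC 6/20 = 30.0%, outside 36.4–57.9% ✗ — fails.
Primer D (26 nt, A=11 T=7 G=2 C=6): length 26, outside 19–24 ✗; GC 8/26 = 30.8%, outside 36.4–57.9% ✗ — fails.
Primer E (24 nt, A=6 T=8 G=8 C=2): length 24 ✓; GC 10/24 = 41.7% ✓ — passes.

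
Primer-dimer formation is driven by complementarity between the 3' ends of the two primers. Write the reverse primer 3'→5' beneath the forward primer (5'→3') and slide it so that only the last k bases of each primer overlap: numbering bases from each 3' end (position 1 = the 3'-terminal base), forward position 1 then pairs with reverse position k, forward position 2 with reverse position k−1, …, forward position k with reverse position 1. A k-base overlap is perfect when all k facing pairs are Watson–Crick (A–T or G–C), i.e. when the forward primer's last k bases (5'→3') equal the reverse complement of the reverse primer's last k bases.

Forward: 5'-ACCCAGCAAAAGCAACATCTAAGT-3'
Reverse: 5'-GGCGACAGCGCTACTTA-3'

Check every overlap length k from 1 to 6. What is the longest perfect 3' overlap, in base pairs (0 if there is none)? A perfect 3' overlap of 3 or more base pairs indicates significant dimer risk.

Longest perfect overlap: 5 complementary base pairs; significant dimer risk (threshold 3).

Last 6 bases (5'→3') — forward …CTAAGT, reverse …TACTTA.
Reverse complement of the reverse primer's last 6 bases: TAAGTA; its first k bases are the reverse complement of the reverse primer's last k bases, so a perfect k-base overlap needs the forward primer's last k bases to equal them.
Comparing (forward last k vs required): k=1: T vs T ✓; k=2: GT vs TA ✗; k=3: AGT vs TAA ✗; k=4: AAGT vs TAAG ✗; k=5: TAAGT vs TAAGT ✓; k=6: CTAAGT vs TAAGTA ✗.
Perfect overlaps at k = 1, 5; the largest is 5.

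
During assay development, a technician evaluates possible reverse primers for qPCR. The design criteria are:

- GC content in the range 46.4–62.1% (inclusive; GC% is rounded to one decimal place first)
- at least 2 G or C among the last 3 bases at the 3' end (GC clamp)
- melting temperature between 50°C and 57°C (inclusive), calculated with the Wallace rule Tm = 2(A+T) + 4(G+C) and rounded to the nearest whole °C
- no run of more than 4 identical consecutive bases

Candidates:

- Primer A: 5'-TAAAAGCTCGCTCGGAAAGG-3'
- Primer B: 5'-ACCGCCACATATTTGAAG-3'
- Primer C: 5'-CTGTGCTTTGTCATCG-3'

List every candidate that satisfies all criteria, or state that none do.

None of the candidates satisfy all criteria.

Primer A (20 nt, A=7 T=3 G=6 C=4): GC 10/20 = 50.0% ✓; 3' end AGG has 2 G/C ✓; Tm = 2·10 + 4·10 = 60°C, outside 50–57°C ✗; longest run = 4 ✓ — fails.
Primer B (18 nt, A=6 T=4 G=3 C=5): GC 8/18 = 44.4%, outside 46.4–62.1% ✗; 3' end AAG has 1 G/C, need ≥2 ✗; Tm = 2·10 + 4·8 = 52°C ✓; longest run = 3 ✓ — fails.
Primer C (16 nt, A=1 T=7 G=4 C=4): GC 8/16 = 50.0% ✓; 3' end TCG has 2 G/C ✓; Tm = 2·8 + 4·8 = 48°C, outside 50–57°C ✗; longest run = 3 ✓ — fails.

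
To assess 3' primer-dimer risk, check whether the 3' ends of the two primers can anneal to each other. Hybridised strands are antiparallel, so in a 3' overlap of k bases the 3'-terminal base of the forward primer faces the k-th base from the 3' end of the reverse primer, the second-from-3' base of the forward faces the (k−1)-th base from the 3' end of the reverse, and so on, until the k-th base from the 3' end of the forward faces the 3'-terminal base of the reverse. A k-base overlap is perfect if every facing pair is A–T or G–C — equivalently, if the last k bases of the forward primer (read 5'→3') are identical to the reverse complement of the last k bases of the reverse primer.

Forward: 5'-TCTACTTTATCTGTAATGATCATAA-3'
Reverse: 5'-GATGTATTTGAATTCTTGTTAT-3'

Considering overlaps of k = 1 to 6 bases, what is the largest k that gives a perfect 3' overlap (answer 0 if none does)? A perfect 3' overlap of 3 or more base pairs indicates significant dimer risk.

Last 6 bases (5'→3') — forward …TCATAA, reverse …TGTTAT.
Reverse complement of the reverse primer's last 6 bases: ATAACA; its first k bases are the reverse complement of the reverse primer's last k bases, so a perfect k-base overlap needs the forward primer's last k bases to equal them.
Comparing (forward last k vs required): k=1: A vs A ✓; k=2: AA vs AT ✗; k=3: TAA vs ATA ✗; k=4: ATAA vs ATAA ✓; k=5: CATAA vs ATAAC ✗; k=6: TCATAA vs ATAACA ✗.
Perfect overlaps at k = 1, 4; the largest is 4.

Longest perfect overlap: 4 complementary base pairs; significant dimer risk (threshold 3).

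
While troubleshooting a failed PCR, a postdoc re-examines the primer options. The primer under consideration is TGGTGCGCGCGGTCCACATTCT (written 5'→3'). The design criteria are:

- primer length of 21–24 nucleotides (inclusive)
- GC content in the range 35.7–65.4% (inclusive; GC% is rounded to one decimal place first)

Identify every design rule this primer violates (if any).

Base counts: A=2, T=6, G=7, C=7 (length 22).
length: length 22 ✓
GC content: GC 14/22 = 63.6% ✓

Meets all criteria.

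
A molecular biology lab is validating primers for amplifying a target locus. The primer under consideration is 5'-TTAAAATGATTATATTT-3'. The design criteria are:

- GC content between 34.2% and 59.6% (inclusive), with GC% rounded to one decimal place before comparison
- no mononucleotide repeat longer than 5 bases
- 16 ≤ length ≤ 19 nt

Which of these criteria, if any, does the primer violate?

Fails: GC content.

Base counts: A=7, T=9, G=1, C=0 (length 17).
GC content: GC 1/17 = 5.9%, outside 34.2–59.6% ✗
homopolymer run: longest run = 4 ✓
length: length 17 ✓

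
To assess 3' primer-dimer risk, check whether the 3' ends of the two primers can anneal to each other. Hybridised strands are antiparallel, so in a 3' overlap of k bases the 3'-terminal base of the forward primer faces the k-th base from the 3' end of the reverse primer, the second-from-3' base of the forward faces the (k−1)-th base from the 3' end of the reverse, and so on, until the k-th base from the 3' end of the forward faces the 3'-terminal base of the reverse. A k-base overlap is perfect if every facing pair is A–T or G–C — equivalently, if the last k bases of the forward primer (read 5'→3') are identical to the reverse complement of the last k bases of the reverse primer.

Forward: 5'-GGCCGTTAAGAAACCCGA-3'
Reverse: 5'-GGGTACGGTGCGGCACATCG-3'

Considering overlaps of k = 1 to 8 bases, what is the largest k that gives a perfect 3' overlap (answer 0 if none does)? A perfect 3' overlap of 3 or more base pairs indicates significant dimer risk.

Longest perfect overlap: 3 complementary base pairs; significant dimer risk (threshold 3).

Last 8 bases (5'→3') — forward …AAACCCGA, reverse …GCACATCG.
Reverse complement of the reverse primer's last 8 bases: CGATGTGC; its first k bases are the reverse complement of the reverse primer's last k bases, so a perfect k-base overlap needs the forward primer's last k bases to equal them.
Comparing (forward last k vs required): k=1: A vs C ✗; k=2: GA vs CG ✗; k=3: CGA vs CGA ✓; k=4: CCGA vs CGAT ✗; k=5: CCCGA vs CGATG ✗; k=6: ACCCGA vs CGATGT ✗; k=7: AACCCGA vs CGATGTG ✗; k=8: AAACCCGA vs CGATGTGC ✗.
Only k = 3 is perfect, so the longest perfect 3' overlap is 3.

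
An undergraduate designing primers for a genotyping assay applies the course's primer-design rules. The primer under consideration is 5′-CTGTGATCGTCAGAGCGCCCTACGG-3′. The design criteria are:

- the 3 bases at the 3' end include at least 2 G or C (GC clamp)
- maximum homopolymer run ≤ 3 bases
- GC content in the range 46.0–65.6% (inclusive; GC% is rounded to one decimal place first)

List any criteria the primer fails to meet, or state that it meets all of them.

Meets all criteria.

Base counts: A=4, T=5, G=8, C=8 (length 25).
GC clamp: 3' end CGG has 3 G/C ✓
homopolymer run: longest run = 3 ✓
GC content: GC 16/25 = 64.0% ✓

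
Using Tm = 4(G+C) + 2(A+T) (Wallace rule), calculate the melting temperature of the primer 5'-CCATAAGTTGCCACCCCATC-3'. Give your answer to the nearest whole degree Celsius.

Base counts: A=5, T=4, G=2, C=9 (length 20).
Tm = 2·(5+4) + 4·(2+9) = 2·9 + 4·11 = 18 + 44 = 62°C.

62°C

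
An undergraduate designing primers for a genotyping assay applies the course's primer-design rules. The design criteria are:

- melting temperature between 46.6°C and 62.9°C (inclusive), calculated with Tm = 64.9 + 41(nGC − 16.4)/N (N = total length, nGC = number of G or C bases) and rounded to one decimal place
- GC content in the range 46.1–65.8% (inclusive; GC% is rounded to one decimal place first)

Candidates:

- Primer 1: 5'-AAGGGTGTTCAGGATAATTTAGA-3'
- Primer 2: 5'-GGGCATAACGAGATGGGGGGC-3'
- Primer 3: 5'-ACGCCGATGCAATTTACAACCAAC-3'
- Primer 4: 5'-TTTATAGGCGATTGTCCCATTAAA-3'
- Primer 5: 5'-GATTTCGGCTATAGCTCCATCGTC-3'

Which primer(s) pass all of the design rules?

Primer 1 (23 nt, A=8 T=7 G=7 C=1): Tm = 64.9 + 41·(8 − 16.4)/23 = 49.9°C ✓; GC 8/23 = 34.8%, outside 46.1–65.8% ✗ — fails.
Primer 2 (21 nt, A=5 T=2 G=11 C=3): Tm = 64.9 + 41·(14 − 16.4)/21 = 60.2°C ✓; GC 14/21 = 66.7%, outside 46.1–65.8% ✗ — fails.
Primer 3 (24 nt, A=9 T=4 G=3 C=8): Tm = 64.9 + 41·(11 − 16.4)/24 = 55.7°C ✓; GC 11/24 = 45.8%, outside 46.1–65.8% ✗ — fails.
Primer 4 (24 nt, A=7 T=9 G=4 C=4): Tm = 64.9 + 41·(8 − 16.4)/24 = 50.6°C ✓; GC 8/24 = 33.3%, outside 46.1–65.8% ✗ — fails.
Primer 5 (24 nt, A=4 T=8 G=5 C=7): Tm = 64.9 + 41·(12 − 16.4)/24 = 57.4°C ✓; GC 12/24 = 50.0% ✓ — passes.

Primer 5 only.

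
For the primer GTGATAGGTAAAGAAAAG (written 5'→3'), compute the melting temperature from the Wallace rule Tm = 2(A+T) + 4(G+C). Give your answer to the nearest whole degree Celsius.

48°C

Base counts: A=9, T=3, G=6, C=0 (length 18).
Tm = 2·(9+3) + 4·(6+0) = 2·12 + 4·6 = 24 + 24 = 48°C.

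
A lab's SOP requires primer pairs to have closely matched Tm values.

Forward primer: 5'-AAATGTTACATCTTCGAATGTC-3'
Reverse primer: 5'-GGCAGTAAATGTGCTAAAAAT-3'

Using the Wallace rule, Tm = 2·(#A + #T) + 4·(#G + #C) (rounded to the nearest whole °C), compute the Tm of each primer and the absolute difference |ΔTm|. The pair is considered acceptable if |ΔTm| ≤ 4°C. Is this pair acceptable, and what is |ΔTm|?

Forward: A=7 T=8 G=3 C=4 → Tm = 2·15 + 4·7 = 58°C.
Reverse: A=9 T=5 G=5 C=2 → Tm = 2·14 + 4·7 = 56°C.
|ΔTm| = |58 − 56| = 2°C, ≤ 4°C.

|ΔTm| = 2°C; the pair is acceptable.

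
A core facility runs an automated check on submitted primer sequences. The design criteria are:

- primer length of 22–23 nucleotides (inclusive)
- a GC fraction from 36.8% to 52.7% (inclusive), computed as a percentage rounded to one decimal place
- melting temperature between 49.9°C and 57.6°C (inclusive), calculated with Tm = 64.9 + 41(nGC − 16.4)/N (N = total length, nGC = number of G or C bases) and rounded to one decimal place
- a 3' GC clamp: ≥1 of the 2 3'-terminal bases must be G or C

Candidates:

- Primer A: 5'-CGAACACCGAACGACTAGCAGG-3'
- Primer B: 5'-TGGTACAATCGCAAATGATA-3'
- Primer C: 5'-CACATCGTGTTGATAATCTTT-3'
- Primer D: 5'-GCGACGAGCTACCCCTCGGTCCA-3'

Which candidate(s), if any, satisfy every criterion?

Primer A (22 nt, A=8 T=1 G=6 C=7): length 22 ✓; GC 13/22 = 59.1%, outside 36.8–52.7% ✗; Tm = 64.9 + 41·(13 − 16.4)/22 = 58.6°C, outside 49.9–57.6°C ✗; 3' end GG has 2 G/C ✓ — fails.
Primer B (20 nt, A=8 T=5 G=4 C=3): length 20, outside 22–23 ✗; GC 7/20 = 35.0%, outside 36.8–52.7% ✗; Tm = 64.9 + 41·(7 − 16.4)/20 = 45.6°C, outside 49.9–57.6°C ✗; 3' end TA has 0 G/C, need ≥1 ✗ — fails.
Primer C (21 nt, A=5 T=9 G=3 C=4): length 21, outside 22–23 ✗; GC 7/21 = 33.3%, outside 36.8–52.7% ✗; Tm = 64.9 + 41·(7 − 16.4)/21 = 46.5°C, outside 49.9–57.6°C ✗; 3' end TT has 0 G/C, need ≥1 ✗ — fails.
Primer D (23 nt, A=4 T=3 G=6 C=10): length 23 ✓; GC 16/23 = 69.6%, outside 36.8–52.7% ✗; Tm = 64.9 + 41·(16 − 16.4)/23 = 64.2°C, outside 49.9–57.6°C ✗; 3' end CA has 1 G/C ✓ — fails.

None of the candidates satisfy all criteria.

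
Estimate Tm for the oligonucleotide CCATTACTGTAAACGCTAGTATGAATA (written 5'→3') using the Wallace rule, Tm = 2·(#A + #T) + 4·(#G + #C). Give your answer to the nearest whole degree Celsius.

72°C

Base counts: A=10, T=8, G=4, C=5 (length 27).
Tm = 2·(10+8) + 4·(4+5) = 2·18 + 4·9 = 36 + 36 = 72°C.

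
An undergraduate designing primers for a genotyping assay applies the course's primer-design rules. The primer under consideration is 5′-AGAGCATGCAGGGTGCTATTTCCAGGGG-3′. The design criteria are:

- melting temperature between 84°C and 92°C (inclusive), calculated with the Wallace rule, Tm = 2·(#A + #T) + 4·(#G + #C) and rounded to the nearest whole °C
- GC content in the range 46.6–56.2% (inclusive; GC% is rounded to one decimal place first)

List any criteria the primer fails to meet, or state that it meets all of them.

Fails: GC content.

Base counts: A=6, T=6, G=11, C=5 (length 28).
Tm: Tm = 2·12 + 4·16 = 88°C ✓
GC content: GC 16/28 = 57.1%, outside 46.6–56.2% ✗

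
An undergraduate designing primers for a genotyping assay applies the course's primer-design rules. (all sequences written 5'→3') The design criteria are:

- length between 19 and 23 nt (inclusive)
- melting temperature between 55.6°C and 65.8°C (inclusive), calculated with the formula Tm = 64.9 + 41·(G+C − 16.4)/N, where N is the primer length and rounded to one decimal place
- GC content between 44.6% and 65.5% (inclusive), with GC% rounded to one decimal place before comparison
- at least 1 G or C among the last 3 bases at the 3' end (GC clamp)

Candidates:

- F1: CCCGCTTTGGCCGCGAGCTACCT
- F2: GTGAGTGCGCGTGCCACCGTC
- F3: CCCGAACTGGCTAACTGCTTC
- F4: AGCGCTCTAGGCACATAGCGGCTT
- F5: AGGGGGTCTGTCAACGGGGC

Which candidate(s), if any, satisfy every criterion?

F1 (23 nt, A=2 T=5 G=6 C=10): length 23 ✓; Tm = 64.9 + 41·(16 − 16.4)/23 = 64.2°C ✓; GC 16/23 = 69.6%, outside 44.6–65.5% ✗; 3' end CCT has 2 G/C ✓ — fails.
F2 (21 nt, A=2 T=4 G=8 C=7): length 21 ✓; Tm = 64.9 + 41·(15 − 16.4)/21 = 62.2°C ✓; GC 15/21 = 71.4%, outside 44.6–65.5% ✗; 3' end GTC has 2 G/C ✓ — fails.
F3 (21 nt, A=4 T=5 G=4 C=8): length 21 ✓; Tm = 64.9 + 41·(12 − 16.4)/21 = 56.3°C ✓; GC 12/21 = 57.1% ✓; 3' end TTC has 1 G/C ✓ — passes.
F4 (24 nt, A=5 T=5 G=7 C=7): length 24, outside 19–23 ✗; Tm = 64.9 + 41·(14 − 16.4)/24 = 60.8°C ✓; GC 14/24 = 58.3% ✓; 3' end CTT has 1 G/C ✓ — fails.
F5 (20 nt, A=3 T=3 G=10 C=4): length 20 ✓; Tm = 64.9 + 41·(14 − 16.4)/20 = 60.0°C ✓; GC 14/20 = 70.0%, outside 44.6–65.5% ✗; 3' end GGC has 3 G/C ✓ — fails.

F3 only.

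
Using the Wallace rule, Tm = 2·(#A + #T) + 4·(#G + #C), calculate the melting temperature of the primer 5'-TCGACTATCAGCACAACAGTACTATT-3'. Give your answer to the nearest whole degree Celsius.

Base counts: A=9, T=7, G=3, C=7 (length 26).
Tm = 2·(9+7) + 4·(3+7) = 2·16 + 4·10 = 32 + 40 = 72°C.

72°C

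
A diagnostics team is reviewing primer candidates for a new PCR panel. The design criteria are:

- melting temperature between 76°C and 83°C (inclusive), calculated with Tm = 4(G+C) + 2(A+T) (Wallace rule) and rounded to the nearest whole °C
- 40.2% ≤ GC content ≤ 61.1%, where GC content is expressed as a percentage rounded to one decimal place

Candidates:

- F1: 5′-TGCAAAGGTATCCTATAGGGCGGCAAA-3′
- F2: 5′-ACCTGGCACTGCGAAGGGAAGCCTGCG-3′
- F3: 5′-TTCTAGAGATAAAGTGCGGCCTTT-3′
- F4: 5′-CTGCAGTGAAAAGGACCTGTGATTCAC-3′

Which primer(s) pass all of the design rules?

F1 (27 nt, A=9 T=5 G=8 C=5): Tm = 2·14 + 4·13 = 80°C ✓; GC 13/27 = 48.1% ✓ — passes.
F2 (27 nt, A=6 T=3 G=10 C=8): Tm = 2·9 + 4·18 = 90°C, outside 76–83°C ✗; GC 18/27 = 66.7%, outside 40.2–61.1% ✗ — fails.
F3 (24 nt, A=6 T=8 G=6 C=4): Tm = 2·14 + 4·10 = 68°C, outside 76–83°C ✗; GC 10/24 = 41.7% ✓ — fails.
F4 (27 nt, A=8 T=6 G=7 C=6): Tm = 2·14 + 4·13 = 80°C ✓; GC 13/27 = 48.1% ✓ — passes.

F1 and F4.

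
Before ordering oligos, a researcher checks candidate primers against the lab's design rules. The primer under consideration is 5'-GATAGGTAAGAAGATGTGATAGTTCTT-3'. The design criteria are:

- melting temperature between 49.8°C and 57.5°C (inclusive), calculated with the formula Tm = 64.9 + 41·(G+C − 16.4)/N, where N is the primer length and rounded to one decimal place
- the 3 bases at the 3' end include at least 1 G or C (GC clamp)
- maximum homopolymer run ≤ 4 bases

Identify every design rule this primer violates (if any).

Base counts: A=9, T=9, G=8, C=1 (length 27).
Tm: Tm = 64.9 + 41·(9 − 16.4)/27 = 53.7°C ✓
GC clamp: 3' end CTT has 1 G/C ✓
homopolymer run: longest run = 2 ✓

Meets all criteria.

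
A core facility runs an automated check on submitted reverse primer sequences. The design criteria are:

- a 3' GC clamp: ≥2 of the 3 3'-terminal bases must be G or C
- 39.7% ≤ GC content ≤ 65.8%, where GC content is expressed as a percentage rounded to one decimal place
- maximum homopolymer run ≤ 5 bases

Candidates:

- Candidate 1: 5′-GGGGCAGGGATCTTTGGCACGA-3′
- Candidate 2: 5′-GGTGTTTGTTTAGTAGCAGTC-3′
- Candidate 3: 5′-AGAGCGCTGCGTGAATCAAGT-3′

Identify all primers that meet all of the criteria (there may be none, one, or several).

Candidate 1 and Candidate 2.

Candidate 1 (22 nt, A=4 T=4 G=10 C=4): 3' end CGA has 2 G/C ✓; GC 14/22 = 63.6% ✓; longest run = 4 ✓ — passes.
Candidate 2 (21 nt, A=3 T=9 G=7 C=2): 3' end GTC has 2 G/C ✓; GC 9/21 = 42.9% ✓; longest run = 3 ✓ — passes.
Candidate 3 (21 nt, A=6 T=4 G=7 C=4): 3' end AGT has 1 G/C, need ≥2 ✗; GC 11/21 = 52.4% ✓; longest run = 2 ✓ — fails.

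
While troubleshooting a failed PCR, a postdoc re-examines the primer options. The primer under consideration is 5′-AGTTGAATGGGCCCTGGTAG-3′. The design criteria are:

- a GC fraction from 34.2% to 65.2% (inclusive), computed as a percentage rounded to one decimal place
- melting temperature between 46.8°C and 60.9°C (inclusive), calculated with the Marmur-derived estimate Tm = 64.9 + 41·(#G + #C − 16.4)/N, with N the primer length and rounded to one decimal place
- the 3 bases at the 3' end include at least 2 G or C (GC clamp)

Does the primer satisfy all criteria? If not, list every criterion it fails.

Base counts: A=4, T=5, G=8, C=3 (length 20).
GC content: GC 11/20 = 55.0% ✓
Tm: Tm = 64.9 + 41·(11 − 16.4)/20 = 53.8°C ✓
GC clamp: 3' end TAG has 1 G/C, need ≥2 ✗

Fails: GC clamp.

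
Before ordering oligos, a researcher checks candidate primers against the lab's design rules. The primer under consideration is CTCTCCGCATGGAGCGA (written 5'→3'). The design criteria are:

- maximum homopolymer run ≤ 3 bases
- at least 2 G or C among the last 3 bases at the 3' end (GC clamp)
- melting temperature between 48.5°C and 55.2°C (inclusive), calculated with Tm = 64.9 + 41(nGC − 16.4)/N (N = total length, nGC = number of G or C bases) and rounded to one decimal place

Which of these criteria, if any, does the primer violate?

Base counts: A=3, T=3, G=5, C=6 (length 17).
homopolymer run: longest run = 2 ✓
GC clamp: 3' end CGA has 2 G/C ✓
Tm: Tm = 64.9 + 41·(11 − 16.4)/17 = 51.9°C ✓

Meets all criteria.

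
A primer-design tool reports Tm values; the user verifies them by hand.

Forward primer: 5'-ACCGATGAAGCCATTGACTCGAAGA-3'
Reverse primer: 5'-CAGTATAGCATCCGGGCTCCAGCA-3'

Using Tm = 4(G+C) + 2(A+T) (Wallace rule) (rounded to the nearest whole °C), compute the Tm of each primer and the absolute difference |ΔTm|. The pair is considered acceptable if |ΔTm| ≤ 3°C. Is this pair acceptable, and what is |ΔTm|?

Forward: A=9 T=4 G=6 C=6 → Tm = 2·13 + 4·12 = 74°C.
Reverse: A=6 T=4 G=6 C=8 → Tm = 2·10 + 4·14 = 76°C.
|ΔTm| = |74 − 76| = 2°C, ≤ 3°C.

|ΔTm| = 2°C; the pair is acceptable.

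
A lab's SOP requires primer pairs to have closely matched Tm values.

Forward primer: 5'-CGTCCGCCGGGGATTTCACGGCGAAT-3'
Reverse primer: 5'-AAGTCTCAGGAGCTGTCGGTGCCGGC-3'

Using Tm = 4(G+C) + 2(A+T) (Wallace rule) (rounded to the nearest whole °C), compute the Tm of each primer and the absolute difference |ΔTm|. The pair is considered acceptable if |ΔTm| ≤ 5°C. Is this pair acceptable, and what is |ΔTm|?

Forward: A=4 T=5 G=9 C=8 → Tm = 2·9 + 4·17 = 86°C.
Reverse: A=4 T=5 G=10 C=7 → Tm = 2·9 + 4·17 = 86°C.
|ΔTm| = |86 − 86| = 0°C, ≤ 5°C.

|ΔTm| = 0°C; the pair is acceptable.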